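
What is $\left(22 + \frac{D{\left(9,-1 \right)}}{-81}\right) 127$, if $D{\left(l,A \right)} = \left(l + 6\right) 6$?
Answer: $\frac{23876}{9} \approx 2652.9$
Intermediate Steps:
$D{\left(l,A \right)} = 36 + 6 l$ ($D{\left(l,A \right)} = \left(6 + l\right) 6 = 36 + 6 l$)
$\left(22 + \frac{D{\left(9,-1 \right)}}{-81}\right) 127 = \left(22 + \frac{36 + 6 \cdot 9}{-81}\right) 127 = \left(22 + \left(36 + 54\right) \left(- \frac{1}{81}\right)\right) 127 = \left(22 + 90 \left(- \frac{1}{81}\right)\right) 127 = \left(22 - \frac{10}{9}\right) 127 = \frac{188}{9} \cdot 127 = \frac{23876}{9}$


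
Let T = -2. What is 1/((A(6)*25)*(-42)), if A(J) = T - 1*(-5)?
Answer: -1/3150 ≈ -0.00031746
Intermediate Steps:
A(J) = 3 (A(J) = -2 - 1*(-5) = -2 + 5 = 3)
1/((A(6)*25)*(-42)) = 1/((3*25)*(-42)) = 1/(75*(-42)) = 1/(-3150) = -1/3150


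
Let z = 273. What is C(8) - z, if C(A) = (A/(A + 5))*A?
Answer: -3485/13 ≈ -268.08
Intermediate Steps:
C(A) = A²/(5 + A) (C(A) = (A/(5 + A))*A = A²/(5 + A))
C(8) - z = 8²/(5 + 8) - 1*273 = 64/13 - 273 = -3485/13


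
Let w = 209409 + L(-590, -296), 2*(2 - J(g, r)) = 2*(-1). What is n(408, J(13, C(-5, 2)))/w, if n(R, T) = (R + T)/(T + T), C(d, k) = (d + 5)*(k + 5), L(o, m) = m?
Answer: 137/418226 ≈ 0.00032757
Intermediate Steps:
C(d, k) = (5 + d)*(5 + k)
J(g, r) = 3 (J(g, r) = 2 - (-1) = 2 - ½*(-2) = 2 + 1 = 3)
n(R, T) = (R + T)/(2*T) (n(R, T) = (R + T)/((2*T)) = (R + T)*(1/(2*T)) = (R + T)/(2*T))
w = 209113 (w = 209409 - 296 = 209113)
n(408, J(13, C(-5, 2)))/w = ((½)*(408 + 3)/3)/209113 = ((½)*(⅓)*411)*(1/209113) = (137/2)*(1/209113) = 137/418226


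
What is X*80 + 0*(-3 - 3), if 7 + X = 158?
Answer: 12080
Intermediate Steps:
X = 151 (X = -7 + 158 = 151)
X*80 + 0*(-3 - 3) = 151*80 + 0*(-3 - 3) = 12080 + 0*(-6) = 12080 + 0 = 12080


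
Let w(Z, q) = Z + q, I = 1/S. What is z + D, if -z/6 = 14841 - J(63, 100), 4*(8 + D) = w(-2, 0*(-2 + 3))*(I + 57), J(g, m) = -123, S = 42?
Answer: -7544923/84 ≈ -89821.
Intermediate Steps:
I = 1/42 ≈ 0.023810
D = -3067/84 (D = -8 + ((-2 + 0*(-2 + 3))*(1/42 + 57))/4 = -8 + ((-2 + 0*1)*(2395/42))/4 = -8 + ((-2 + 0)*(2395/42))/4 = -8 + (-2*2395/42)/4 = -8 + (1/4)*(-2395/21) = -8 - 2395/84 = -3067/84 ≈ -36.512)
z = -89784 (z = -6*(14841 - 1*(-123)) = -6*(14841 + 123) = -6*14964 = -89784)
z + D = -89784 - 3067/84 = -7544923/84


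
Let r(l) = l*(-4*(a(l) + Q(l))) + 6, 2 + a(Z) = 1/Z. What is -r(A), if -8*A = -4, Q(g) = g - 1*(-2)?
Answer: -1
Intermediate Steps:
Q(g) = 2 + g (Q(g) = g + 2 = 2 + g)
a(Z) = -2 + 1/Z
A = ½ (A = -⅛*(-4) = ½ ≈ 0.50000)
r(l) = 6 + l*(-4*l - 4/l) (r(l) = l*(-4*((-2 + 1/l) + (2 + l))) + 6 = l*(-4*(l + 1/l)) + 6 = l*(-4*l - 4/l) + 6 = 6 + l*(-4*l - 4/l))
-r(A) = -(2 - 4*(½)²) = -(2 - 4*¼) = -(2 - 1) = -1*1 = -1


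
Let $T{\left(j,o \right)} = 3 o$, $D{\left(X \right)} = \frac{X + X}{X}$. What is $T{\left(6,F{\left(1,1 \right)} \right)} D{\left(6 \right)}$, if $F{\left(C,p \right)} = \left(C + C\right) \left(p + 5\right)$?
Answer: $72$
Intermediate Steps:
$D{\left(X \right)} = 2$ ($D{\left(X \right)} = \frac{2 X}{X} = 2$)
$F{\left(C,p \right)} = 2 C \left(5 + p\right)$
$T{\left(6,F{\left(1,1 \right)} \right)} D{\left(6 \right)} = 3 \cdot 2 \cdot 1 \left(5 + 1\right) 2 = 3 \cdot 2 \cdot 1 \cdot 6 \cdot 2 = 3 \cdot 12 \cdot 2 = 36 \cdot 2 = 72$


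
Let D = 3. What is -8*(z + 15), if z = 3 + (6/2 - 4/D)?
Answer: -472/3 ≈ -157.33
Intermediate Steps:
z = 14/3 (z = 3 + (6/2 - 4/3) = 3 + (6*(1/2) - 4*1/3) = 3 + (3 - 4/3) = 3 + 5/3 = 14/3 ≈ 4.6667)
-8*(z + 15) = -8*(14/3 + 15) = -8*59/3 = -472/3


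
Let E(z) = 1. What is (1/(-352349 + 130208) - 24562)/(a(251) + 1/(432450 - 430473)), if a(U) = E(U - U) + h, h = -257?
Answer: 3595653753137/37476001217 ≈ 95.946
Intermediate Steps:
a(U) = -256 (a(U) = 1 - 257 = -256)
(1/(-352349 + 130208) - 24562)/(a(251) + 1/(432450 - 430473)) = (1/(-352349 + 130208) - 24562)/(-256 + 1/(432450 - 430473)) = (1/(-222141) - 24562)/(-256 + 1/1977) = (-1/222141 - 24562)/(-256 + 1/1977) = -5456227243/(222141*(-506111/1977)) = -5456227243/222141*(-1977/506111) = 3595653753137/37476001217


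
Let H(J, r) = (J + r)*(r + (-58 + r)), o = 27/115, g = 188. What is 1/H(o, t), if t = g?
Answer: 115/6883746 ≈ 1.6706e-5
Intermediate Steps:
t = 188
o = 27/115 (o = 27*(1/115) = 27/115 ≈ 0.23478)
H(J, r) = (-58 + 2*r)*(J + r) (H(J, r) = (J + r)*(-58 + 2*r) = (-58 + 2*r)*(J + r))
1/H(o, t) = 1/(-58*27/115 - 58*188 + 2*188² + 2*(27/115)*188) = 1/(-1566/115 - 10904 + 2*35344 + 10152/115) = 1/(-1566/115 - 10904 + 70688 + 10152/115) = 1/(6883746/115) = 115/6883746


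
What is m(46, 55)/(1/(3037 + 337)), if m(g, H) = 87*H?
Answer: 16144590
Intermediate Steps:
m(46, 55)/(1/(3037 + 337)) = (87*55)/(1/(3037 + 337)) = 4785/(1/3374) = 4785*3374 = 16144590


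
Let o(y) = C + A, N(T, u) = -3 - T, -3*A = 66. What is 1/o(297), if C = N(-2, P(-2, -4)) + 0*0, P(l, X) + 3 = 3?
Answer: -1/23 ≈ -0.043478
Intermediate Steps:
A = -22 (A = -⅓*66 = -22)
P(l, X) = 0 (P(l, X) = -3 + 3 = 0)
C = -1 (C = (-3 - 1*(-2)) + 0*0 = (-3 + 2) + 0 = -1 + 0 = -1)
o(y) = -23 (o(y) = -1 - 22 = -23)
1/o(297) = 1/(-23) = -1/23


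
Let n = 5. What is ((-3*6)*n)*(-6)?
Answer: 540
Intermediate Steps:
((-3*6)*n)*(-6) = (-3*6*5)*(-6) = -18*5*(-6) = -90*(-6) = 540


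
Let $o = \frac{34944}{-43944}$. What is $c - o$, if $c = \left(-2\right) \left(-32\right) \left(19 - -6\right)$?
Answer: $\frac{2931056}{1831} \approx 1600.8$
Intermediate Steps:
$o = - \frac{1456}{1831}$ ($o = 34944 \left(- \frac{1}{43944}\right) = - \frac{1456}{1831} \approx -0.79519$)
$c = 1600$ ($c = 64 \left(19 + 6\right) = 64 \cdot 25 = 1600$)
$c - o = 1600 - - \frac{1456}{1831} = 1600 + \frac{1456}{1831} = \frac{2931056}{1831}$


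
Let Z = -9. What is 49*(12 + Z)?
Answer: 147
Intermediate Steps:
49*(12 + Z) = 49*(12 - 9) = 49*3 = 147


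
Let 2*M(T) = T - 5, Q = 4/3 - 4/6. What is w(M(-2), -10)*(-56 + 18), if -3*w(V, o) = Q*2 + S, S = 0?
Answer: 152/9 ≈ 16.889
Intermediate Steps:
Q = ⅔ (Q = 4*(⅓) - 4*⅙ = 4/3 - ⅔ = ⅔ ≈ 0.66667)
M(T) = -5/2 + T/2 (M(T) = (T - 5)/2 = (-5 + T)/2 = -5/2 + T/2)
w(V, o) = -4/9 (w(V, o) = -((⅔)*2 + 0)/3 = -(4/3 + 0)/3 = -⅓*4/3 = -4/9)
w(M(-2), -10)*(-56 + 18) = -4*(-56 + 18)/9 = -4/9*(-38) = 152/9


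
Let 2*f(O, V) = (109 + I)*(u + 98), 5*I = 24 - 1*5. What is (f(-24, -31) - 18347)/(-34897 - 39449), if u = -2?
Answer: 64663/371730 ≈ 0.17395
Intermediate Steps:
I = 19/5 (I = (24 - 1*5)/5 = (24 - 5)/5 = (1/5)*19 = 19/5 ≈ 3.8000)
f(O, V) = 27072/5 (f(O, V) = ((109 + 19/5)*(-2 + 98))/2 = ((564/5)*96)/2 = (1/2)*(54144/5) = 27072/5)
(f(-24, -31) - 18347)/(-34897 - 39449) = (27072/5 - 18347)/(-34897 - 39449) = -64663/5/(-74346) = -64663/5*(-1/74346) = 64663/371730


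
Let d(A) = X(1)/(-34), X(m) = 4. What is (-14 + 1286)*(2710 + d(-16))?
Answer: 58598496/17 ≈ 3.4470e+6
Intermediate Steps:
d(A) = -2/17 (d(A) = 4/(-34) = 4*(-1/34) = -2/17)
(-14 + 1286)*(2710 + d(-16)) = (-14 + 1286)*(2710 - 2/17) = 1272*(46068/17) = 58598496/17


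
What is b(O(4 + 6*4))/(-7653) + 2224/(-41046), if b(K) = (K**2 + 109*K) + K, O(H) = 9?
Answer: -10163423/52354173 ≈ -0.19413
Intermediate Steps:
b(K) = K**2 + 110*K
b(O(4 + 6*4))/(-7653) + 2224/(-41046) = (9*(110 + 9))/(-7653) + 2224/(-41046) = (9*119)*(-1/7653) + 2224*(-1/41046) = 1071*(-1/7653) - 1112/20523 = -357/2551 - 1112/20523 = -10163423/52354173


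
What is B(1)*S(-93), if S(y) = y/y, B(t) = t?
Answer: 1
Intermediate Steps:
S(y) = 1
B(1)*S(-93) = 1*1 = 1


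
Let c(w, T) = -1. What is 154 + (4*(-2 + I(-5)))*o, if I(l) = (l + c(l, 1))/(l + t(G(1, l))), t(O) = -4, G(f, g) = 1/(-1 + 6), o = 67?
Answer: -610/3 ≈ -203.33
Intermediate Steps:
G(f, g) = ⅕ (G(f, g) = 1/5 = ⅕)
I(l) = (-1 + l)/(-4 + l) (I(l) = (l - 1)/(l - 4) = (-1 + l)/(-4 + l))
154 + (4*(-2 + I(-5)))*o = 154 + (4*(-2 + (-1 - 5)/(-4 - 5)))*67 = 154 + (4*(-2 - 6/(-9)))*67 = 154 + (4*(-2 - ⅑*(-6)))*67 = 154 + (4*(-2 + ⅔))*67 = 154 + (4*(-4/3))*67 = 154 - 16/3*67 = 154 - 1072/3 = -610/3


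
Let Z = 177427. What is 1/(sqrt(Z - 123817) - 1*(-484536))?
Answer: 80756/39129180281 - sqrt(53610)/234775081686 ≈ 2.0628e-6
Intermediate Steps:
1/(sqrt(Z - 123817) - 1*(-484536)) = 1/(sqrt(177427 - 123817) - 1*(-484536)) = 1/(sqrt(53610) + 484536) = 1/(484536 + sqrt(53610))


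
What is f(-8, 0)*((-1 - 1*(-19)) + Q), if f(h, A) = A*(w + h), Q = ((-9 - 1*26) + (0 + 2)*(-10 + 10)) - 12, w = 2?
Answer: 0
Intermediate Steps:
Q = -47 (Q = ((-9 - 26) + 2*0) - 12 = (-35 + 0) - 12 = -35 - 12 = -47)
f(h, A) = A*(2 + h)
f(-8, 0)*((-1 - 1*(-19)) + Q) = (0*(2 - 8))*((-1 - 1*(-19)) - 47) = (0*(-6))*((-1 + 19) - 47) = 0*(18 - 47) = 0*(-29) = 0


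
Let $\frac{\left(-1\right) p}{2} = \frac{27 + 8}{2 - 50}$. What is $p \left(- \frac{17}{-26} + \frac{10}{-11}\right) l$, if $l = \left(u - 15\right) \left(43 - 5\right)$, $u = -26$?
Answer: $\frac{1990345}{3432} \approx 579.94$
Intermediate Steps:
$p = \frac{35}{24}$ ($p = - 2 \frac{27 + 8}{2 - 50} = - 2 \frac{35}{-48} = - 2 \cdot 35 \left(- \frac{1}{48}\right) = \left(-2\right) \left(- \frac{35}{48}\right) = \frac{35}{24} \approx 1.4583$)
$l = -1558$ ($l = \left(-26 - 15\right) \left(43 - 5\right) = \left(-41\right) 38 = -1558$)
$p \left(- \frac{17}{-26} + \frac{10}{-11}\right) l = \frac{35 \left(- \frac{17}{-26} + \frac{10}{-11}\right)}{24} \left(-1558\right) = \frac{35 \left(\left(-17\right) \left(- \frac{1}{26}\right) + 10 \left(- \frac{1}{11}\right)\right)}{24} \left(-1558\right) = \frac{35 \left(\frac{17}{26} - \frac{10}{11}\right)}{24} \left(-1558\right) = \frac{35}{24} \left(- \frac{73}{286}\right) \left(-1558\right) = \left(- \frac{2555}{6864}\right) \left(-1558\right) = \frac{1990345}{3432}$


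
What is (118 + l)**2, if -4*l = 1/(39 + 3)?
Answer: 392951329/28224 ≈ 13923.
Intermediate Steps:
l = -1/168 (l = -1/(4*(39 + 3)) = -1/4/42 = -1/4*1/42 = -1/168 ≈ -0.0059524)
(118 + l)**2 = (118 - 1/168)**2 = (19823/168)**2 = 392951329/28224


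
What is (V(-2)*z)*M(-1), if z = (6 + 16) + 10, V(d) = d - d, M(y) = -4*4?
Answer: 0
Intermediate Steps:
M(y) = -16
V(d) = 0
z = 32 (z = 22 + 10 = 32)
(V(-2)*z)*M(-1) = (0*32)*(-16) = 0*(-16) = 0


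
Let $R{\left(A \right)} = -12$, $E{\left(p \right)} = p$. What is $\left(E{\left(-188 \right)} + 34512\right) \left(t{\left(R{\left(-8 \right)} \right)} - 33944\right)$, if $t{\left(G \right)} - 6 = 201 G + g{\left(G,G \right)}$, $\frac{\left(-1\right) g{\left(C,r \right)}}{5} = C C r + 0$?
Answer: $-951118040$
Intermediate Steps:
$g{\left(C,r \right)} = - 5 r C^{2}$ ($g{\left(C,r \right)} = - 5 \left(C C r + 0\right) = - 5 \left(C^{2} r + 0\right) = - 5 \left(r C^{2} + 0\right) = - 5 r C^{2}$)
$t{\left(G \right)} = 6 - 5 G^{3} + 201 G$ ($t{\left(G \right)} = 6 - \left(- 201 G + 5 G G^{2}\right) = 6 - \left(- 201 G + 5 G^{3}\right) = 6 - 5 G^{3} + 201 G$)
$\left(E{\left(-188 \right)} + 34512\right) \left(t{\left(R{\left(-8 \right)} \right)} - 33944\right) = \left(-188 + 34512\right) \left(\left(6 - 5 \left(-12\right)^{3} + 201 \left(-12\right)\right) - 33944\right) = 34324 \left(\left(6 - -8640 - 2412\right) - 33944\right) = 34324 \left(\left(6 + 8640 - 2412\right) - 33944\right) = 34324 \left(6234 - 33944\right) = 34324 \left(-27710\right) = -951118040$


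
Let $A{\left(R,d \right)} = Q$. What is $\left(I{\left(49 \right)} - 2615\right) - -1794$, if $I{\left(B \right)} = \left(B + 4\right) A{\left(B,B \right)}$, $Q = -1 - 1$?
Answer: $-927$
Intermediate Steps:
$Q = -2$
$A{\left(R,d \right)} = -2$
$I{\left(B \right)} = -8 - 2 B$ ($I{\left(B \right)} = \left(B + 4\right) \left(-2\right) = \left(4 + B\right) \left(-2\right) = -8 - 2 B$)
$\left(I{\left(49 \right)} - 2615\right) - -1794 = \left(\left(-8 - 98\right) - 2615\right) - -1794 = \left(\left(-8 - 98\right) - 2615\right) + 1794 = \left(-106 - 2615\right) + 1794 = -2721 + 1794 = -927$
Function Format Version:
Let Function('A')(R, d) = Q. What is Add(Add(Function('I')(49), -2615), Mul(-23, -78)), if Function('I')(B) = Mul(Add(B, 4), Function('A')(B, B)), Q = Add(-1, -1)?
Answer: -927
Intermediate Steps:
Q = -2
Function('A')(R, d) = -2
Function('I')(B) = Add(-8, Mul(-2, B)) (Function('I')(B) = Mul(Add(B, 4), -2) = Mul(Add(4, B), -2) = Add(-8, Mul(-2, B)))
Add(Add(Function('I')(49), -2615), Mul(-23, -78)) = Add(Add(Add(-8, Mul(-2, 49)), -2615), Mul(-23, -78)) = Add(Add(Add(-8, -98), -2615), 1794) = Add(Add(-106, -2615), 1794) = Add(-2721, 1794) = -927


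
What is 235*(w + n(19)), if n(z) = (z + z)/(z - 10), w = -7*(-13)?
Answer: 201395/9 ≈ 22377.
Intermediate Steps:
w = 91
n(z) = 2*z/(-10 + z) (n(z) = (2*z)/(-10 + z) = 2*z/(-10 + z))
235*(w + n(19)) = 235*(91 + 2*19/(-10 + 19)) = 235*(91 + 2*19/9) = 235*(91 + 2*19*(1/9)) = 235*(91 + 38/9) = 235*(857/9) = 201395/9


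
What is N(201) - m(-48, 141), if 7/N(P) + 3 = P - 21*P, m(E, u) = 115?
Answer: -462652/4023 ≈ -115.00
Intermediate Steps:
N(P) = 7/(-3 - 20*P) (N(P) = 7/(-3 + (P - 21*P)) = 7/(-3 - 20*P))
N(201) - m(-48, 141) = -7/(3 + 20*201) - 1*115 = -7/(3 + 4020) - 115 = -7/4023 - 115 = -462652/4023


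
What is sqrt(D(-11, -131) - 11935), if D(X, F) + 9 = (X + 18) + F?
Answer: 2*I*sqrt(3017) ≈ 109.85*I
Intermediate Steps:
D(X, F) = 9 + F + X (D(X, F) = -9 + ((X + 18) + F) = -9 + ((18 + X) + F) = -9 + (18 + F + X) = 9 + F + X)
sqrt(D(-11, -131) - 11935) = sqrt((9 - 131 - 11) - 11935) = sqrt(-133 - 11935) = sqrt(-12068) = 2*I*sqrt(3017)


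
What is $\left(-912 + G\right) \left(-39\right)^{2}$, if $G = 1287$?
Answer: $570375$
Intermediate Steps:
$\left(-912 + G\right) \left(-39\right)^{2} = \left(-912 + 1287\right) \left(-39\right)^{2} = 375 \cdot 1521 = 570375$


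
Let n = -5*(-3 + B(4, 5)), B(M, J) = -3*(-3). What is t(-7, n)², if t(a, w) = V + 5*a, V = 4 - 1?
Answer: 1024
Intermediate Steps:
B(M, J) = 9
n = -30 (n = -5*(-3 + 9) = -5*6 = -30)
V = 3
t(a, w) = 3 + 5*a
t(-7, n)² = (3 + 5*(-7))² = (3 - 35)² = (-32)² = 1024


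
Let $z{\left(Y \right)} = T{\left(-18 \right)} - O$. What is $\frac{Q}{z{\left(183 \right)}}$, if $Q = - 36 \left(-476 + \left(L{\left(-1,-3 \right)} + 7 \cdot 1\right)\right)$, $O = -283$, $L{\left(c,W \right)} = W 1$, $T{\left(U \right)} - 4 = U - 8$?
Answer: $\frac{1888}{29} \approx 65.103$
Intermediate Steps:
$T{\left(U \right)} = -4 + U$ ($T{\left(U \right)} = 4 + \left(U - 8\right) = 4 + \left(-8 + U\right) = -4 + U$)
$L{\left(c,W \right)} = W$
$z{\left(Y \right)} = 261$ ($z{\left(Y \right)} = \left(-4 - 18\right) - -283 = -22 + 283 = 261$)
$Q = 16992$ ($Q = - 36 \left(-476 + \left(-3 + 7 \cdot 1\right)\right) = - 36 \left(-476 + \left(-3 + 7\right)\right) = - 36 \left(-476 + 4\right) = \left(-36\right) \left(-472\right) = 16992$)
$\frac{Q}{z{\left(183 \right)}} = \frac{16992}{261} = 16992 \cdot \frac{1}{261} = \frac{1888}{29}$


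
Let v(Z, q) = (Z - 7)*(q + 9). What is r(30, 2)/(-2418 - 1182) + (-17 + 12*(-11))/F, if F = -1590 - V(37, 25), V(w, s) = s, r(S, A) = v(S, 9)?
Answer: -1469/64600 ≈ -0.022740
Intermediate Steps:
v(Z, q) = (-7 + Z)*(9 + q)
r(S, A) = -126 + 18*S (r(S, A) = -63 - 7*9 + 9*S + S*9 = -63 - 63 + 9*S + 9*S = -126 + 18*S)
F = -1615 (F = -1590 - 1*25 = -1590 - 25 = -1615)
r(30, 2)/(-2418 - 1182) + (-17 + 12*(-11))/F = (-126 + 18*30)/(-2418 - 1182) + (-17 + 12*(-11))/(-1615) = (-126 + 540)/(-3600) + (-17 - 132)*(-1/1615) = 414*(-1/3600) - 149*(-1/1615) = -23/200 + 149/1615 = -1469/64600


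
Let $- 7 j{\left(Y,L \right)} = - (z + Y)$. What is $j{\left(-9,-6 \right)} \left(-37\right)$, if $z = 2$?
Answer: $37$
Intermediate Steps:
$j{\left(Y,L \right)} = \frac{2}{7} + \frac{Y}{7}$ ($j{\left(Y,L \right)} = - \frac{\left(-1\right) \left(2 + Y\right)}{7} = - \frac{-2 - Y}{7} = \frac{2}{7} + \frac{Y}{7}$)
$j{\left(-9,-6 \right)} \left(-37\right) = \left(\frac{2}{7} + \frac{1}{7} \left(-9\right)\right) \left(-37\right) = \left(\frac{2}{7} - \frac{9}{7}\right) \left(-37\right) = \left(-1\right) \left(-37\right) = 37$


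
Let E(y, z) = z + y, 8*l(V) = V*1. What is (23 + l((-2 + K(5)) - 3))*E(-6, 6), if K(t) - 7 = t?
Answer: 0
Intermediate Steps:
K(t) = 7 + t
l(V) = V/8 (l(V) = (V*1)/8 = V/8)
E(y, z) = y + z
(23 + l((-2 + K(5)) - 3))*E(-6, 6) = (23 + ((-2 + (7 + 5)) - 3)/8)*(-6 + 6) = (23 + ((-2 + 12) - 3)/8)*0 = (23 + (10 - 3)/8)*0 = (23 + (⅛)*7)*0 = (23 + 7/8)*0 = (191/8)*0 = 0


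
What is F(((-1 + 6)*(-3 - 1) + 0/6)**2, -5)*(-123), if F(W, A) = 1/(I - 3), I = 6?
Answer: -41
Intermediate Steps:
F(W, A) = 1/3 (F(W, A) = 1/(6 - 3) = 1/3)
F(((-1 + 6)*(-3 - 1) + 0/6)**2, -5)*(-123) = (1/3)*(-123) = -41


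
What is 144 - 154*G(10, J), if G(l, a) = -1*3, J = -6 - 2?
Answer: 606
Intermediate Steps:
J = -8
G(l, a) = -3
144 - 154*G(10, J) = 144 - 154*(-3) = 144 + 462 = 606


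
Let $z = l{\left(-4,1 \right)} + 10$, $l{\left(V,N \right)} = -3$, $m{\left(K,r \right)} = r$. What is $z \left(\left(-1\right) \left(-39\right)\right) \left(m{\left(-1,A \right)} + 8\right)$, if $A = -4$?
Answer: $1092$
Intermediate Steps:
$z = 7$ ($z = -3 + 10 = 7$)
$z \left(\left(-1\right) \left(-39\right)\right) \left(m{\left(-1,A \right)} + 8\right) = 7 \left(\left(-1\right) \left(-39\right)\right) \left(-4 + 8\right) = 7 \cdot 39 \cdot 4 = 273 \cdot 4 = 1092$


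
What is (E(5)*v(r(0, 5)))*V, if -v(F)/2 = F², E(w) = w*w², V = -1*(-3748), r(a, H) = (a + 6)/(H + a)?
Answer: -1349280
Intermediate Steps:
r(a, H) = (6 + a)/(H + a)
V = 3748
E(w) = w³
v(F) = -2*F²
(E(5)*v(r(0, 5)))*V = (5³*(-2*(6 + 0)²/(5 + 0)²))*3748 = (125*(-2*(6/5)²))*3748 = (125*(-2*36/25))*3748 = (125*(-72/25))*3748 = -360*3748 = -1349280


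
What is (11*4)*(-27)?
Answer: -1188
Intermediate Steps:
(11*4)*(-27) = 44*(-27) = -1188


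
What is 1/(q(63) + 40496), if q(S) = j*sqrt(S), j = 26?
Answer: 10124/409970857 - 39*sqrt(7)/819941714 ≈ 2.4569e-5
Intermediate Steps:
q(S) = 26*sqrt(S)
1/(q(63) + 40496) = 1/(26*sqrt(63) + 40496) = 1/(26*(3*sqrt(7)) + 40496) = 1/(78*sqrt(7) + 40496) = 1/(40496 + 78*sqrt(7))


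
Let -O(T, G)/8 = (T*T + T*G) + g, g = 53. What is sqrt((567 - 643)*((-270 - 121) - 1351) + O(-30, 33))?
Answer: 4*sqrt(8293) ≈ 364.26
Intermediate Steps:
O(T, G) = -424 - 8*T**2 - 8*G*T (O(T, G) = -8*((T*T + T*G) + 53) = -8*((T**2 + G*T) + 53) = -8*(53 + T**2 + G*T) = -424 - 8*T**2 - 8*G*T)
sqrt((567 - 643)*((-270 - 121) - 1351) + O(-30, 33)) = sqrt((567 - 643)*((-270 - 121) - 1351) + (-424 - 8*(-30)**2 - 8*33*(-30))) = sqrt(-76*(-391 - 1351) + (-424 - 8*900 + 7920)) = sqrt(-76*(-1742) + (-424 - 7200 + 7920)) = sqrt(132392 + 296) = sqrt(132688) = 4*sqrt(8293)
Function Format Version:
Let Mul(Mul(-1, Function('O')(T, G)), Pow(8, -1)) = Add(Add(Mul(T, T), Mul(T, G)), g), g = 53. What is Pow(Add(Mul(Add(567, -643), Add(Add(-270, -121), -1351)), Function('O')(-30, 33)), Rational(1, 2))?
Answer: Mul(4, Pow(8293, Rational(1, 2))) ≈ 364.26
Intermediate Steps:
Function('O')(T, G) = Add(-424, Mul(-8, Pow(T, 2)), Mul(-8, G, T)) (Function('O')(T, G) = Mul(-8, Add(Add(Mul(T, T), Mul(T, G)), 53)) = Mul(-8, Add(Add(Pow(T, 2), Mul(G, T)), 53)) = Mul(-8, Add(53, Pow(T, 2), Mul(G, T))) = Add(-424, Mul(-8, Pow(T, 2)), Mul(-8, G, T)))
Pow(Add(Mul(Add(567, -643), Add(Add(-270, -121), -1351)), Function('O')(-30, 33)), Rational(1, 2)) = Pow(Add(Mul(Add(567, -643), Add(Add(-270, -121), -1351)), Add(-424, Mul(-8, Pow(-30, 2)), Mul(-8, 33, -30))), Rational(1, 2)) = Pow(Add(Mul(-76, Add(-391, -1351)), Add(-424, Mul(-8, 900), 7920)), Rational(1, 2)) = Pow(Add(Mul(-76, -1742), Add(-424, -7200, 7920)), Rational(1, 2)) = Pow(Add(132392, 296), Rational(1, 2)) = Pow(132688, Rational(1, 2)) = Mul(4, Pow(8293, Rational(1, 2)))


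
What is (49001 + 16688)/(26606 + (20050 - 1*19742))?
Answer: 65689/26914 ≈ 2.4407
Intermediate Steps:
(49001 + 16688)/(26606 + (20050 - 1*19742)) = 65689/(26606 + (20050 - 19742)) = 65689/(26606 + 308) = 65689/26914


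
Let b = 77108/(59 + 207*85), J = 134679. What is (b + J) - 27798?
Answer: 943477141/8827 ≈ 1.0689e+5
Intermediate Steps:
b = 38554/8827 (b = 77108/(59 + 17595) = 77108/17654 = 77108*(1/17654) = 38554/8827 ≈ 4.3677)
(b + J) - 27798 = (38554/8827 + 134679) - 27798 = 1188850087/8827 - 27798 = 943477141/8827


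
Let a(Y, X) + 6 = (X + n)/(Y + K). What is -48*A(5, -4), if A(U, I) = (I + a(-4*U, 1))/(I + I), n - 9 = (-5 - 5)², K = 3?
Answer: -1680/17 ≈ -98.823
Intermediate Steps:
n = 109 (n = 9 + (-5 - 5)² = 9 + (-10)² = 9 + 100 = 109)
a(Y, X) = -6 + (109 + X)/(3 + Y) (a(Y, X) = -6 + (X + 109)/(Y + 3) = -6 + (109 + X)/(3 + Y))
A(U, I) = (I + (92 + 24*U)/(3 - 4*U))/(2*I) (A(U, I) = (I + (91 + 1 - (-24)*U)/(3 - 4*U))/(I + I) = (I + (91 + 1 + 24*U)/(3 - 4*U))/((2*I)) = (I + (92 + 24*U)/(3 - 4*U))*(1/(2*I)) = (I + (92 + 24*U)/(3 - 4*U))/(2*I))
-48*A(5, -4) = -24*(-92 - 24*5 - 4*(-3 + 4*5))/((-4)*(-3 + 4*5)) = -24*(-1)*(-92 - 120 - 4*(-3 + 20))/(4*(-3 + 20)) = -24*(-1)*(-92 - 120 - 4*17)/(4*17) = -24*(-1)*(-92 - 120 - 68)/(4*17) = -24*(-1)*(-280)/(4*17) = -48*35/17 = -1680/17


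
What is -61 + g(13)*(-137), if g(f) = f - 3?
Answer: -1431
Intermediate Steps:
g(f) = -3 + f
-61 + g(13)*(-137) = -61 + (-3 + 13)*(-137) = -61 + 10*(-137) = -61 - 1370 = -1431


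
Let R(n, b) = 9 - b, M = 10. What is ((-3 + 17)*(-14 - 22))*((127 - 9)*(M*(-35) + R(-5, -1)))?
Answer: 20220480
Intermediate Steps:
((-3 + 17)*(-14 - 22))*((127 - 9)*(M*(-35) + R(-5, -1))) = ((-3 + 17)*(-14 - 22))*((127 - 9)*(10*(-35) + (9 - 1*(-1)))) = (14*(-36))*(118*(-350 + (9 + 1))) = -59472*(-350 + 10) = -59472*(-340) = -504*(-40120) = 20220480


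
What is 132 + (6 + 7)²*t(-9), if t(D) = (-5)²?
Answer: 4357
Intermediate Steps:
t(D) = 25
132 + (6 + 7)²*t(-9) = 132 + (6 + 7)²*25 = 132 + 13²*25 = 132 + 169*25 = 132 + 4225 = 4357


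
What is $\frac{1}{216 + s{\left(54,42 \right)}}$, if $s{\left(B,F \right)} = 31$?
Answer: $\frac{1}{247} \approx 0.0040486$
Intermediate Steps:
$\frac{1}{216 + s{\left(54,42 \right)}} = \frac{1}{216 + 31} = \frac{1}{247}$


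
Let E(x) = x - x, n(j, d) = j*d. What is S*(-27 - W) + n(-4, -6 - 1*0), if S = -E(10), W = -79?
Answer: 24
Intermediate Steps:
n(j, d) = d*j
E(x) = 0
S = 0 (S = -1*0 = 0)
S*(-27 - W) + n(-4, -6 - 1*0) = 0*(-27 - 1*(-79)) + (-6 - 1*0)*(-4) = 0*(-27 + 79) + (-6 + 0)*(-4) = 0*52 - 6*(-4) = 0 + 24 = 24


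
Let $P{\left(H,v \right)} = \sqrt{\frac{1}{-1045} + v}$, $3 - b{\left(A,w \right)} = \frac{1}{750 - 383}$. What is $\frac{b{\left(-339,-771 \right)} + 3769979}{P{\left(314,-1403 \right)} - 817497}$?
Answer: $- \frac{131330406701505605}{28478176763244283} - \frac{2767166786 i \sqrt{42558670}}{85434530289732849} \approx -4.6116 - 0.0002113 i$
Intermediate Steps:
$b{\left(A,w \right)} = \frac{1100}{367}$ ($b{\left(A,w \right)} = 3 - \frac{1}{750 - 383} = 3 - \frac{1}{367} = \frac{1100}{367}$)
$P{\left(H,v \right)} = \sqrt{- \frac{1}{1045} + v}$
$\frac{b{\left(-339,-771 \right)} + 3769979}{P{\left(314,-1403 \right)} - 817497} = \frac{\frac{1100}{367} + 3769979}{\frac{\sqrt{-1045 + 1092025 \left(-1403\right)}}{1045} - 817497} = \frac{1383583393}{367 \left(\frac{\sqrt{-1045 - 1532111075}}{1045} - 817497\right)} = \frac{1383583393}{367 \left(\frac{\sqrt{-1532112120}}{1045} - 817497\right)} = \frac{1383583393}{367 \left(\frac{6 i \sqrt{42558670}}{1045} - 817497\right)} = \frac{1383583393}{367 \left(-817497 + \frac{6 i \sqrt{42558670}}{1045}\right)}$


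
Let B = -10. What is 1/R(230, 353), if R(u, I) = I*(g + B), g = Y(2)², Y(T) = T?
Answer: -1/2118 ≈ -0.00047214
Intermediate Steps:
g = 4 (g = 2² = 4)
R(u, I) = -6*I (R(u, I) = I*(4 - 10) = I*(-6) = -6*I)
1/R(230, 353) = 1/(-6*353) = 1/(-2118) = -1/2118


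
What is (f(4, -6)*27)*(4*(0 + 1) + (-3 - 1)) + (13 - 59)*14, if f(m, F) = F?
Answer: -644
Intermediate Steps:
(f(4, -6)*27)*(4*(0 + 1) + (-3 - 1)) + (13 - 59)*14 = (-6*27)*(4*(0 + 1) + (-3 - 1)) + (13 - 59)*14 = -162*(4*1 - 4) - 46*14 = -162*(4 - 4) - 644 = -162*0 - 644 = 0 - 644 = -644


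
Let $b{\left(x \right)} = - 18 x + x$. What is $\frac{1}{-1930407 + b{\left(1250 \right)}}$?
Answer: $- \frac{1}{1951657} \approx -5.1238 \cdot 10^{-7}$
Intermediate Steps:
$b{\left(x \right)} = - 17 x$
$\frac{1}{-1930407 + b{\left(1250 \right)}} = \frac{1}{-1930407 - 21250} = \frac{1}{-1951657} = - \frac{1}{1951657}$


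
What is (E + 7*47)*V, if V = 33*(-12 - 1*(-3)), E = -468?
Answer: 41283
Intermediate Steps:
V = -297 (V = 33*(-12 + 3) = 33*(-9) = -297)
(E + 7*47)*V = (-468 + 7*47)*(-297) = (-468 + 329)*(-297) = -139*(-297) = 41283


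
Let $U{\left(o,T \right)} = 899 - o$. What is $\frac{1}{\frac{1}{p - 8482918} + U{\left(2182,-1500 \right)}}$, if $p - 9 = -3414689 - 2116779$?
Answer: $- \frac{14014377}{17980445692} \approx -0.00077942$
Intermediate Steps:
$p = -5531459$ ($p = 9 - 5531468 = -5531459$)
$\frac{1}{\frac{1}{p - 8482918} + U{\left(2182,-1500 \right)}} = \frac{1}{\frac{1}{-5531459 - 8482918} + \left(899 - 2182\right)} = \frac{1}{\frac{1}{-14014377} + \left(899 - 2182\right)} = \frac{1}{- \frac{1}{14014377} - 1283} = \frac{1}{- \frac{17980445692}{14014377}} = - \frac{14014377}{17980445692}$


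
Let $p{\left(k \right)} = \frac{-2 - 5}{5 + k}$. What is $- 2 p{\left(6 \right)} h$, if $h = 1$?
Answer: $\frac{14}{11} \approx 1.2727$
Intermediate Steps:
$p{\left(k \right)} = - \frac{7}{5 + k}$
$- 2 p{\left(6 \right)} h = - 2 \left(- \frac{7}{5 + 6}\right) 1 = - 2 \left(- \frac{7}{11}\right) 1 = - 2 \left(\left(-7\right) \frac{1}{11}\right) 1 = \left(-2\right) \left(- \frac{7}{11}\right) 1 = \frac{14}{11} \cdot 1 = \frac{14}{11}$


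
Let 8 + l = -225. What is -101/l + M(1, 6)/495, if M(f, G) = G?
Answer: 17131/38445 ≈ 0.44560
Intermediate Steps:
l = -233 (l = -8 - 225 = -233)
-101/l + M(1, 6)/495 = -101/(-233) + 6/495 = -101*(-1/233) + 6*(1/495) = 101/233 + 2/165 = 17131/38445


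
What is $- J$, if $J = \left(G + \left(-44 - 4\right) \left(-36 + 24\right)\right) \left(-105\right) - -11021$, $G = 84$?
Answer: $58279$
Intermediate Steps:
$J = -58279$ ($J = \left(84 + \left(-44 - 4\right) \left(-36 + 24\right)\right) \left(-105\right) - -11021 = \left(84 - -576\right) \left(-105\right) + 11021 = \left(84 + 576\right) \left(-105\right) + 11021 = 660 \left(-105\right) + 11021 = -69300 + 11021 = -58279$)
$- J = \left(-1\right) \left(-58279\right) = 58279$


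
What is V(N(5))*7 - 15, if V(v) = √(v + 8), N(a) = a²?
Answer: -15 + 7*√33 ≈ 25.212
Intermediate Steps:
V(v) = √(8 + v)
V(N(5))*7 - 15 = √(8 + 5²)*7 - 15 = √(8 + 25)*7 - 15 = √33*7 - 15 = 7*√33 - 15 = -15 + 7*√33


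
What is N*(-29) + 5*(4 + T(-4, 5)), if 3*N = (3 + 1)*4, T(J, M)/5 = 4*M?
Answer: 1096/3 ≈ 365.33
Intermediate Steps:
T(J, M) = 20*M (T(J, M) = 5*(4*M) = 20*M)
N = 16/3 (N = ((3 + 1)*4)/3 = (4*4)/3 = (⅓)*16 = 16/3 ≈ 5.3333)
N*(-29) + 5*(4 + T(-4, 5)) = (16/3)*(-29) + 5*(4 + 20*5) = -464/3 + 5*(4 + 100) = -464/3 + 5*104 = -464/3 + 520 = 1096/3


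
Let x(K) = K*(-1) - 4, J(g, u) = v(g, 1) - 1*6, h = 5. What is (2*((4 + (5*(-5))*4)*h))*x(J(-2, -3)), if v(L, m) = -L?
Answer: 0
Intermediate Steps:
J(g, u) = -6 - g (J(g, u) = -g - 1*6 = -g - 6 = -6 - g)
x(K) = -4 - K (x(K) = -K - 4 = -4 - K)
(2*((4 + (5*(-5))*4)*h))*x(J(-2, -3)) = (2*((4 + (5*(-5))*4)*5))*(-4 - (-6 - 1*(-2))) = (2*((4 - 25*4)*5))*(-4 - (-6 + 2)) = (2*((4 - 100)*5))*(-4 - 1*(-4)) = (2*(-96*5))*(-4 + 4) = (2*(-480))*0 = -960*0 = 0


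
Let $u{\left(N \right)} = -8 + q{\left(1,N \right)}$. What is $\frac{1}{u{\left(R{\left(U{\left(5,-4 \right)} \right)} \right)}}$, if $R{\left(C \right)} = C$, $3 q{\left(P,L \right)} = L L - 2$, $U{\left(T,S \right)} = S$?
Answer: $- \frac{3}{10} \approx -0.3$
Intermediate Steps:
$q{\left(P,L \right)} = - \frac{2}{3} + \frac{L^{2}}{3}$ ($q{\left(P,L \right)} = \frac{L L - 2}{3} = \frac{L^{2} - 2}{3} = \frac{-2 + L^{2}}{3} = - \frac{2}{3} + \frac{L^{2}}{3}$)
$u{\left(N \right)} = - \frac{26}{3} + \frac{N^{2}}{3}$ ($u{\left(N \right)} = -8 + \left(- \frac{2}{3} + \frac{N^{2}}{3}\right) = - \frac{26}{3} + \frac{N^{2}}{3}$)
$\frac{1}{u{\left(R{\left(U{\left(5,-4 \right)} \right)} \right)}} = \frac{1}{- \frac{26}{3} + \frac{\left(-4\right)^{2}}{3}} = \frac{1}{- \frac{26}{3} + \frac{1}{3} \cdot 16} = \frac{1}{- \frac{26}{3} + \frac{16}{3}} = \frac{1}{- \frac{10}{3}} = - \frac{3}{10}$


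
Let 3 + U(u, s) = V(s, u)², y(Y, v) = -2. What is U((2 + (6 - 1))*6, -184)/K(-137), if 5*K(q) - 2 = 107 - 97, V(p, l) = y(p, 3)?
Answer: 5/12 ≈ 0.41667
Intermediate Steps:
V(p, l) = -2
U(u, s) = 1 (U(u, s) = -3 + (-2)² = -3 + 4 = 1)
K(q) = 12/5 (K(q) = ⅖ + (107 - 97)/5 = ⅖ + (⅕)*10 = ⅖ + 2 = 12/5)
U((2 + (6 - 1))*6, -184)/K(-137) = 1/(12/5) = 1*(5/12) = 5/12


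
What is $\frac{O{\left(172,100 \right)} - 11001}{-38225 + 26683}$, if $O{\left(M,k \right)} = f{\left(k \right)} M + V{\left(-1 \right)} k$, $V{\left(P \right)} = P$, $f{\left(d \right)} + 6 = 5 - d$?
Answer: $\frac{28473}{11542} \approx 2.4669$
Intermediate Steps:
$f{\left(d \right)} = -1 - d$ ($f{\left(d \right)} = -6 - \left(-5 + d\right) = -1 - d$)
$O{\left(M,k \right)} = - k + M \left(-1 - k\right)$ ($O{\left(M,k \right)} = \left(-1 - k\right) M - k = M \left(-1 - k\right) - k = - k + M \left(-1 - k\right)$)
$\frac{O{\left(172,100 \right)} - 11001}{-38225 + 26683} = \frac{\left(\left(-1\right) 100 - 172 \left(1 + 100\right)\right) - 11001}{-38225 + 26683} = \frac{\left(-100 - 172 \cdot 101\right) - 11001}{-11542} = \left(\left(-100 - 17372\right) - 11001\right) \left(- \frac{1}{11542}\right) = \left(-17472 - 11001\right) \left(- \frac{1}{11542}\right) = \left(-28473\right) \left(- \frac{1}{11542}\right) = \frac{28473}{11542}$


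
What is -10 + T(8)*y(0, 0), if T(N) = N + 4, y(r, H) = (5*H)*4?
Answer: -10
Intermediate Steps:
y(r, H) = 20*H
T(N) = 4 + N
-10 + T(8)*y(0, 0) = -10 + (4 + 8)*(20*0) = -10 + 12*0 = -10 + 0 = -10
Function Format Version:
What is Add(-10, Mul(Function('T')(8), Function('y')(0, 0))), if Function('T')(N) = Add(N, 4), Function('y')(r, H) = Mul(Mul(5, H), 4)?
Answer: -10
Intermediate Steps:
Function('y')(r, H) = Mul(20, H)
Function('T')(N) = Add(4, N)
Add(-10, Mul(Function('T')(8), Function('y')(0, 0))) = Add(-10, Mul(Add(4, 8), Mul(20, 0))) = Add(-10, Mul(12, 0)) = Add(-10, 0) = -10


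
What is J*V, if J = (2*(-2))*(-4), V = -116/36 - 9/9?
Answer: -608/9 ≈ -67.556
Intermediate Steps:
V = -38/9 (V = -116*1/36 - 9*⅑ = -29/9 - 1 = -38/9 ≈ -4.2222)
J = 16 (J = -4*(-4) = 16)
J*V = 16*(-38/9) = -608/9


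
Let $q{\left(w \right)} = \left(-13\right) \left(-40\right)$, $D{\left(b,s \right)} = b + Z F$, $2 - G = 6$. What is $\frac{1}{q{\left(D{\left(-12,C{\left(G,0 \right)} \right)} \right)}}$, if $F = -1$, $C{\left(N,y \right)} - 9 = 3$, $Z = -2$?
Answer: $\frac{1}{520} \approx 0.0019231$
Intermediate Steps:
$G = -4$ ($G = 2 - 6 = -4$)
$C{\left(N,y \right)} = 12$ ($C{\left(N,y \right)} = 9 + 3 = 12$)
$D{\left(b,s \right)} = 2 + b$ ($D{\left(b,s \right)} = b - -2 = b + 2 = 2 + b$)
$q{\left(w \right)} = 520$
$\frac{1}{q{\left(D{\left(-12,C{\left(G,0 \right)} \right)} \right)}} = \frac{1}{520}$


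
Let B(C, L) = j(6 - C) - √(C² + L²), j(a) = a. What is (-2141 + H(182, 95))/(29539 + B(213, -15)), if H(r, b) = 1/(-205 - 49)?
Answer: -797559079/10926072001 - 326289*√5066/43704288004 ≈ -0.073527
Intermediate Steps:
H(r, b) = -1/254 (H(r, b) = 1/(-254) = -1/254)
B(C, L) = 6 - C - √(C² + L²) (B(C, L) = (6 - C) - √(C² + L²) = 6 - C - √(C² + L²))
(-2141 + H(182, 95))/(29539 + B(213, -15)) = (-2141 - 1/254)/(29539 + (6 - 1*213 - √(213² + (-15)²))) = -543815/(254*(29539 + (6 - 213 - √(45369 + 225)))) = -543815/(254*(29539 + (6 - 213 - √45594))) = -543815/(254*(29539 + (6 - 213 - 3*√5066))) = -543815/(254*(29539 + (-207 - 3*√5066))) = -543815/(254*(29332 - 3*√5066))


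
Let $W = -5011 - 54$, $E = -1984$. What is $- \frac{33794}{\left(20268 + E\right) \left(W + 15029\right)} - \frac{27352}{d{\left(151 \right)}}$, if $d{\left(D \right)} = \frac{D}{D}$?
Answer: $- \frac{2491517985473}{91090888} \approx -27352.0$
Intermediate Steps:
$W = -5065$ ($W = -5011 - 54 = -5065$)
$d{\left(D \right)} = 1$
$- \frac{33794}{\left(20268 + E\right) \left(W + 15029\right)} - \frac{27352}{d{\left(151 \right)}} = - \frac{33794}{\left(20268 - 1984\right) \left(-5065 + 15029\right)} - \frac{27352}{1} = - \frac{33794}{18284 \cdot 9964} - 27352 = - \frac{33794}{182181776} - 27352 = \left(-33794\right) \frac{1}{182181776} - 27352 = - \frac{16897}{91090888} - 27352 = - \frac{2491517985473}{91090888}$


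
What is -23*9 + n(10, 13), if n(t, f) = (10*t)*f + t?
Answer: 1103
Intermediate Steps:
n(t, f) = t + 10*f*t (n(t, f) = 10*f*t + t = t + 10*f*t)
-23*9 + n(10, 13) = -23*9 + 10*(1 + 10*13) = -207 + 10*(1 + 130) = -207 + 10*131 = -207 + 1310 = 1103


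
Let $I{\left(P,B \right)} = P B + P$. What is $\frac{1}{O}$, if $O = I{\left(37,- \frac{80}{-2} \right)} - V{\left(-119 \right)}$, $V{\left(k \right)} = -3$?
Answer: $\frac{1}{1520} \approx 0.00065789$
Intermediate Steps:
$I{\left(P,B \right)} = P + B P$ ($I{\left(P,B \right)} = B P + P = P + B P$)
$O = 1520$ ($O = 37 \left(1 - \frac{80}{-2}\right) - -3 = 37 \left(1 - -40\right) + 3 = 37 \left(1 + 40\right) + 3 = 37 \cdot 41 + 3 = 1517 + 3 = 1520$)
$\frac{1}{O} = \frac{1}{1520}$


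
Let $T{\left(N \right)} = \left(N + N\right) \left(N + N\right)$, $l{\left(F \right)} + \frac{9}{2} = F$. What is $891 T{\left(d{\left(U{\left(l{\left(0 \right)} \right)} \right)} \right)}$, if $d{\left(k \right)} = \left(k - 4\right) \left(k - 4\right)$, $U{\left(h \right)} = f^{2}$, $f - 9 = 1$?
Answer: $302707113984$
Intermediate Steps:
$f = 10$ ($f = 9 + 1 = 10$)
$l{\left(F \right)} = - \frac{9}{2} + F$
$U{\left(h \right)} = 100$ ($U{\left(h \right)} = 10^{2} = 100$)
$d{\left(k \right)} = \left(-4 + k\right)^{2}$ ($d{\left(k \right)} = \left(-4 + k\right) \left(-4 + k\right) = \left(-4 + k\right)^{2}$)
$T{\left(N \right)} = 4 N^{2}$ ($T{\left(N \right)} = 2 N 2 N = 4 N^{2}$)
$891 T{\left(d{\left(U{\left(l{\left(0 \right)} \right)} \right)} \right)} = 891 \cdot 4 \left(\left(-4 + 100\right)^{2}\right)^{2} = 891 \cdot 4 \left(96^{2}\right)^{2} = 891 \cdot 4 \cdot 9216^{2} = 891 \cdot 4 \cdot 84934656 = 891 \cdot 339738624 = 302707113984$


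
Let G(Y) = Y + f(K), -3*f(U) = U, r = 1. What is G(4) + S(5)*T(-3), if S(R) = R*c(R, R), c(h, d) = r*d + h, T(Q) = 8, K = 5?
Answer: 1207/3 ≈ 402.33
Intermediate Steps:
f(U) = -U/3
c(h, d) = d + h (c(h, d) = 1*d + h = d + h)
G(Y) = -5/3 + Y (G(Y) = Y - ⅓*5 = Y - 5/3 = -5/3 + Y)
S(R) = 2*R² (S(R) = R*(R + R) = R*(2*R) = 2*R²)
G(4) + S(5)*T(-3) = (-5/3 + 4) + (2*5²)*8 = 7/3 + (2*25)*8 = 7/3 + 50*8 = 7/3 + 400 = 1207/3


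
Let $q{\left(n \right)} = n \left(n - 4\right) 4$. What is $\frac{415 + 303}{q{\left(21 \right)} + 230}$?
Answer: $\frac{359}{829} \approx 0.43305$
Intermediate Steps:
$q{\left(n \right)} = 4 n \left(-4 + n\right)$ ($q{\left(n \right)} = n \left(n - 4\right) 4 = n \left(-4 + n\right) 4 = 4 n \left(-4 + n\right)$)
$\frac{415 + 303}{q{\left(21 \right)} + 230} = \frac{415 + 303}{4 \cdot 21 \left(-4 + 21\right) + 230} = \frac{718}{4 \cdot 21 \cdot 17 + 230} = \frac{718}{1428 + 230} = \frac{718}{1658} = 718 \cdot \frac{1}{1658} = \frac{359}{829}$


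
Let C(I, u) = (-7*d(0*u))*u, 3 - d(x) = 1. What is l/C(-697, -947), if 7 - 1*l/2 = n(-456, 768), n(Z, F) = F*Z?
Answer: 350215/6629 ≈ 52.831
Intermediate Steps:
d(x) = 2 (d(x) = 3 - 1*1 = 3 - 1 = 2)
C(I, u) = -14*u (C(I, u) = (-7*2)*u = -14*u)
l = 700430 (l = 14 - 1536*(-456) = 14 - 2*(-350208) = 14 + 700416 = 700430)
l/C(-697, -947) = 700430/((-14*(-947))) = 700430/13258 = 700430*(1/13258) = 350215/6629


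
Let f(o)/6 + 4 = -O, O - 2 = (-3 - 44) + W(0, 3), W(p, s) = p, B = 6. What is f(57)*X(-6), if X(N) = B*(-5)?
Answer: -7380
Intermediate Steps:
X(N) = -30 (X(N) = 6*(-5) = -30)
O = -45 (O = 2 + ((-3 - 44) + 0) = 2 + (-47 + 0) = 2 - 47 = -45)
f(o) = 246 (f(o) = -24 + 6*(-1*(-45)) = -24 + 6*45 = -24 + 270 = 246)
f(57)*X(-6) = 246*(-30) = -7380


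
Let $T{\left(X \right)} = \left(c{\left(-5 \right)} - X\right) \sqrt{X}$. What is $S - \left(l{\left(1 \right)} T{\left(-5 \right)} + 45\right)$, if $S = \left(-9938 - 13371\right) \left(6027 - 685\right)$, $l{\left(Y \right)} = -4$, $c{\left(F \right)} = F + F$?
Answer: $-124516723 - 20 i \sqrt{5} \approx -1.2452 \cdot 10^{8} - 44.721 i$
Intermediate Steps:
$c{\left(F \right)} = 2 F$
$T{\left(X \right)} = \sqrt{X} \left(-10 - X\right)$ ($T{\left(X \right)} = \left(2 \left(-5\right) - X\right) \sqrt{X} = \left(-10 - X\right) \sqrt{X} = \sqrt{X} \left(-10 - X\right)$)
$S = -124516678$ ($S = \left(-23309\right) 5342 = -124516678$)
$S - \left(l{\left(1 \right)} T{\left(-5 \right)} + 45\right) = -124516678 - \left(- 4 \sqrt{-5} \left(-10 - -5\right) + 45\right) = -124516678 - \left(- 4 i \sqrt{5} \left(-10 + 5\right) + 45\right) = -124516678 - \left(- 4 i \sqrt{5} \left(-5\right) + 45\right) = -124516678 - \left(- 4 \left(- 5 i \sqrt{5}\right) + 45\right) = -124516678 - \left(20 i \sqrt{5} + 45\right) = -124516678 - \left(45 + 20 i \sqrt{5}\right) = -124516723 - 20 i \sqrt{5}$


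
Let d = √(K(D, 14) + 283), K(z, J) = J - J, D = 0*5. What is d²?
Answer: 283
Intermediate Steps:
D = 0
K(z, J) = 0
d = √283 (d = √(0 + 283) = √283 ≈ 16.823)
d² = (√283)² = 283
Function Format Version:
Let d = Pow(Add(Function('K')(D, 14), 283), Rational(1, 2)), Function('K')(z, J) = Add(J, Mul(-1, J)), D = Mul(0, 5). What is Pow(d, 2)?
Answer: 283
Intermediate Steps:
D = 0
Function('K')(z, J) = 0
d = Pow(283, Rational(1, 2)) (d = Pow(Add(0, 283), Rational(1, 2)) = Pow(283, Rational(1, 2)) ≈ 16.823)
Pow(d, 2) = Pow(Pow(283, Rational(1, 2)), 2) = 283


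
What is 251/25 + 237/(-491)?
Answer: 117316/12275 ≈ 9.5573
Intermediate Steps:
251/25 + 237/(-491) = 251*(1/25) + 237*(-1/491) = 251/25 - 237/491 = 117316/12275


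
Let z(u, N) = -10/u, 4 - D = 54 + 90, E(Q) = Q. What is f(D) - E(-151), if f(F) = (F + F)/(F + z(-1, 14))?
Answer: 1991/13 ≈ 153.15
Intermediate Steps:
D = -140 (D = 4 - (54 + 90) = 4 - 1*144 = 4 - 144 = -140)
f(F) = 2*F/(10 + F) (f(F) = (F + F)/(F - 10/(-1)) = (2*F)/(F - 10*(-1)) = (2*F)/(F + 10) = (2*F)/(10 + F) = 2*F/(10 + F))
f(D) - E(-151) = 2*(-140)/(10 - 140) - 1*(-151) = 2*(-140)/(-130) + 151 = 2*(-140)*(-1/130) + 151 = 28/13 + 151 = 1991/13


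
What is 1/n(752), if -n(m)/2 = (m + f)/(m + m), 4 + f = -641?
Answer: -752/107 ≈ -7.0280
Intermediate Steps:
f = -645 (f = -4 - 641 = -645)
n(m) = -(-645 + m)/m (n(m) = -2*(m - 645)/(m + m) = -2*(-645 + m)/(2*m) = -2*(-645 + m)*1/(2*m) = -(-645 + m)/m)
1/n(752) = 1/((645 - 1*752)/752) = 1/((645 - 752)/752) = 1/((1/752)*(-107)) = 1/(-107/752) = -752/107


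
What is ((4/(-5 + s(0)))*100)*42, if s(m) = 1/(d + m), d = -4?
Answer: -3200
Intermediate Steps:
s(m) = 1/(-4 + m)
((4/(-5 + s(0)))*100)*42 = ((4/(-5 + 1/(-4 + 0)))*100)*42 = ((4/(-5 + 1/(-4)))*100)*42 = ((4/(-5 - ¼))*100)*42 = ((4/(-21/4))*100)*42 = ((4*(-4/21))*100)*42 = -16/21*100*42 = -1600/21*42 = -3200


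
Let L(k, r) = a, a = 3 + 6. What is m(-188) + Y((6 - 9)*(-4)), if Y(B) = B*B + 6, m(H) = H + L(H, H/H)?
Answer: -29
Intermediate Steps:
a = 9
L(k, r) = 9
m(H) = 9 + H (m(H) = H + 9 = 9 + H)
Y(B) = 6 + B² (Y(B) = B² + 6 = 6 + B²)
m(-188) + Y((6 - 9)*(-4)) = (9 - 188) + (6 + ((6 - 9)*(-4))²) = -179 + (6 + (-3*(-4))²) = -179 + (6 + 12²) = -179 + (6 + 144) = -179 + 150 = -29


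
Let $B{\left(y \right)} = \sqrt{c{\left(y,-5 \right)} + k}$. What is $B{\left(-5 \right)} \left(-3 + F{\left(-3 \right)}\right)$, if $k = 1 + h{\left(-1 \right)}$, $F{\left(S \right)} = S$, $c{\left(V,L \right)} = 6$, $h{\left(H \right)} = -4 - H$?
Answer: $-12$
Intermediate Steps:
$k = -2$ ($k = 1 - 3 = -2$)
$B{\left(y \right)} = 2$ ($B{\left(y \right)} = \sqrt{6 - 2} = \sqrt{4} = 2$)
$B{\left(-5 \right)} \left(-3 + F{\left(-3 \right)}\right) = 2 \left(-3 - 3\right) = 2 \left(-6\right) = -12$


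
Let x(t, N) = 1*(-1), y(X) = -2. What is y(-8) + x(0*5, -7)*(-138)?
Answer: 136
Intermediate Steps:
x(t, N) = -1
y(-8) + x(0*5, -7)*(-138) = -2 - 1*(-138) = -2 + 138 = 136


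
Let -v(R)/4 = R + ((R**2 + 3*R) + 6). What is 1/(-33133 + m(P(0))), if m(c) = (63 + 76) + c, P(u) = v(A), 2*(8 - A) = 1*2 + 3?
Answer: -1/33227 ≈ -3.0096e-5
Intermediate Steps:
A = 11/2 (A = 8 - (1*2 + 3)/2 = 8 - (2 + 3)/2 = 8 - 1/2*5 = 8 - 5/2 = 11/2 ≈ 5.5000)
v(R) = -24 - 16*R - 4*R**2 (v(R) = -4*(R + ((R**2 + 3*R) + 6)) = -4*(R + (6 + R**2 + 3*R)) = -4*(6 + R**2 + 4*R) = -24 - 16*R - 4*R**2)
P(u) = -233 (P(u) = -24 - 16*11/2 - 4*(11/2)**2 = -24 - 88 - 4*121/4 = -24 - 88 - 121 = -233)
m(c) = 139 + c
1/(-33133 + m(P(0))) = 1/(-33133 + (139 - 233)) = 1/(-33133 - 94) = 1/(-33227) = -1/33227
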